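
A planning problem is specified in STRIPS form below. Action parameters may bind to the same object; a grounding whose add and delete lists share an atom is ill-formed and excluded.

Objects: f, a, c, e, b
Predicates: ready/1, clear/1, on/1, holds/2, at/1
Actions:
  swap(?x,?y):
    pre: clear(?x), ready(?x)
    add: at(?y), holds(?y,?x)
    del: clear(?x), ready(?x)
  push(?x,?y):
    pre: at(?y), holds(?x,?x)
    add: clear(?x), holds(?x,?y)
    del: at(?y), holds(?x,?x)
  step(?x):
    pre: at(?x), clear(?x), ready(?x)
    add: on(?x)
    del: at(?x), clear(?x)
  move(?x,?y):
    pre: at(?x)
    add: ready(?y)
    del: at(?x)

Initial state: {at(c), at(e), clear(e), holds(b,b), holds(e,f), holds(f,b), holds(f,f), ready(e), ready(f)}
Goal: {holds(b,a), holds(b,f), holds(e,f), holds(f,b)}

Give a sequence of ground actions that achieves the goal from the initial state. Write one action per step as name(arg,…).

swap(e,a); push(f,c); swap(f,b); push(b,a)

1. swap(e,a)  →  {at(a), at(c), at(e), holds(a,e), holds(b,b), holds(e,f), holds(f,b), holds(f,f), ready(f)}
2. push(f,c)  →  {at(a), at(e), clear(f), holds(a,e), holds(b,b), holds(e,f), holds(f,b), holds(f,c), ready(f)}
3. swap(f,b)  →  {at(a), at(b), at(e), holds(a,e), holds(b,b), holds(b,f), holds(e,f), holds(f,b), holds(f,c)}
4. push(b,a)  →  {at(b), at(e), clear(b), holds(a,e), holds(b,a), holds(b,f), holds(e,f), holds(f,b), holds(f,c)}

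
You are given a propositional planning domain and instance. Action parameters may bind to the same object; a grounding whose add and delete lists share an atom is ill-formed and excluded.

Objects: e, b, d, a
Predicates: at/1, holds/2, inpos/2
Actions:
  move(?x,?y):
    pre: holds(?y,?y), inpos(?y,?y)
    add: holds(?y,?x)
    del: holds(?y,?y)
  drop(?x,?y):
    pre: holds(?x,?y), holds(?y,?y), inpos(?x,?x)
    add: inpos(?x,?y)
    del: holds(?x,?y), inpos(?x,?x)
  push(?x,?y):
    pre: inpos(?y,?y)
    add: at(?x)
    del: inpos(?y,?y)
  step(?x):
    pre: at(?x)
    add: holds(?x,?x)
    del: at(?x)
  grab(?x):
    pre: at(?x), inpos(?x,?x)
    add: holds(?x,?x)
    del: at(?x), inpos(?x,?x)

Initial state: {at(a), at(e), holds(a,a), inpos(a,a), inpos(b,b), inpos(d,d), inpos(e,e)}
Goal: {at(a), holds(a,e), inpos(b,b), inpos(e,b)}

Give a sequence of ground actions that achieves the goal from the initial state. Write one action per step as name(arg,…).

move(e,a); push(b,d); step(e); move(b,e); step(b); drop(e,b)

1. move(e,a)  →  {at(a), at(e), holds(a,e), inpos(a,a), inpos(b,b), inpos(d,d), inpos(e,e)}
2. push(b,d)  →  {at(a), at(b), at(e), holds(a,e), inpos(a,a), inpos(b,b), inpos(e,e)}
3. step(e)  →  {at(a), at(b), holds(a,e), holds(e,e), inpos(a,a), inpos(b,b), inpos(e,e)}
4. move(b,e)  →  {at(a), at(b), holds(a,e), holds(e,b), inpos(a,a), inpos(b,b), inpos(e,e)}
5. step(b)  →  {at(a), holds(a,e), holds(b,b), holds(e,b), inpos(a,a), inpos(b,b), inpos(e,e)}
6. drop(e,b)  →  {at(a), holds(a,e), holds(b,b), inpos(a,a), inpos(b,b), inpos(e,b)}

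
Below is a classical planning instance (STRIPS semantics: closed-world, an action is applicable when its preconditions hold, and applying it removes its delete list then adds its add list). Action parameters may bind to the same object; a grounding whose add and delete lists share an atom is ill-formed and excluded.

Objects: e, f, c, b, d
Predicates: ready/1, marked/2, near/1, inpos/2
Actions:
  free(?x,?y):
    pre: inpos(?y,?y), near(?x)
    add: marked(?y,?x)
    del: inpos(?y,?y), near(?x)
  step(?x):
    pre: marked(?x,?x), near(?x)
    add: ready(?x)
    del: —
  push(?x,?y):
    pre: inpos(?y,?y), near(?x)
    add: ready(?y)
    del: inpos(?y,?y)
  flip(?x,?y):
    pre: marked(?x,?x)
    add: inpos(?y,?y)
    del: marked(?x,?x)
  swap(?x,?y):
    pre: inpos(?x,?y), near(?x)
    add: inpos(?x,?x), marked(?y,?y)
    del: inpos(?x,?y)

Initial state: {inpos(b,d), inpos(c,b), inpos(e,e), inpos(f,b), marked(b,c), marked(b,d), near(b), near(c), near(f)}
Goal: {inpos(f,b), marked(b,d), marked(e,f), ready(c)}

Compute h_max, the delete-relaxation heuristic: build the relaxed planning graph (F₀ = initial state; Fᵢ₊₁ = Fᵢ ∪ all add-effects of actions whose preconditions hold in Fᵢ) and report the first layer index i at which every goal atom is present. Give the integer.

2

F0 = init (9 atoms)
F1 = F0 ∪ {inpos(b,b), inpos(c,c), inpos(f,f), marked(b,b), marked(d,d), marked(e,b), marked(e,c), marked(e,f), ready(e)}  (18 atoms)
F2 = F1 ∪ {inpos(d,d), marked(b,f), marked(c,b), marked(c,c), marked(c,f), marked(f,b), marked(f,c), marked(f,f), ready(b), ready(c), ready(f)}  (29 atoms)
goal ⊆ F2  ⇒  h_max = 2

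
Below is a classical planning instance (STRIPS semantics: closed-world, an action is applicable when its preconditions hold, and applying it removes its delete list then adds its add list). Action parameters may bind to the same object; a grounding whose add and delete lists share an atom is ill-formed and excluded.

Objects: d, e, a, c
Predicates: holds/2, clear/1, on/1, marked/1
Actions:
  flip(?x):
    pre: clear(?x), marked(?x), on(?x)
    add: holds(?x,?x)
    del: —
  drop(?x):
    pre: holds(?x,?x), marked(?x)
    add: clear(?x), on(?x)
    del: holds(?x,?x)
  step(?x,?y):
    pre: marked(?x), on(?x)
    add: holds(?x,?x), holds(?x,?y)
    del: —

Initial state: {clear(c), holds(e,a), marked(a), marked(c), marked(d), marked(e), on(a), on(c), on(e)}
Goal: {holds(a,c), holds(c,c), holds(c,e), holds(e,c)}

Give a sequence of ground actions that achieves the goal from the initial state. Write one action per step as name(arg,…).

step(e,c); step(a,c); step(c,e)

1. step(e,c)  →  {clear(c), holds(e,a), holds(e,c), holds(e,e), marked(a), marked(c), marked(d), marked(e), on(a), on(c), on(e)}
2. step(a,c)  →  {clear(c), holds(a,a), holds(a,c), holds(e,a), holds(e,c), holds(e,e), marked(a), marked(c), marked(d), marked(e), on(a), on(c), on(e)}
3. step(c,e)  →  {clear(c), holds(a,a), holds(a,c), holds(c,c), holds(c,e), holds(e,a), holds(e,c), holds(e,e), marked(a), marked(c), marked(d), marked(e), on(a), on(c), on(e)}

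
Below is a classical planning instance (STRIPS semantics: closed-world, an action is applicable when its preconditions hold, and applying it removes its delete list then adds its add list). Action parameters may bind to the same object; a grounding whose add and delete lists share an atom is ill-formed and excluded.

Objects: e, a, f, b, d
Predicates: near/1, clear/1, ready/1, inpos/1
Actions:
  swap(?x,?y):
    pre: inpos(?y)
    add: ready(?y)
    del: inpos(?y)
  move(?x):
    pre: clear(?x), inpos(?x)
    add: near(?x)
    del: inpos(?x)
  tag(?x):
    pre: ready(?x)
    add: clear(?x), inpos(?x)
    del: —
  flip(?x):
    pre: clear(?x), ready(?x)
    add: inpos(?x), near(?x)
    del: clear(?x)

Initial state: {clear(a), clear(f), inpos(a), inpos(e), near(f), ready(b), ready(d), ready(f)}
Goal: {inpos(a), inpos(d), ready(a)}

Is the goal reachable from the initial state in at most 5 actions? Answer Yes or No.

1. swap(e,a)  →  {clear(a), clear(f), inpos(e), near(f), ready(a), ready(b), ready(d), ready(f)}
2. tag(a)  →  {clear(a), clear(f), inpos(a), inpos(e), near(f), ready(a), ready(b), ready(d), ready(f)}
3. tag(d)  →  {clear(a), clear(d), clear(f), inpos(a), inpos(d), inpos(e), near(f), ready(a), ready(b), ready(d), ready(f)}
optimal plan length = 3; 3 ≤ 5

Yes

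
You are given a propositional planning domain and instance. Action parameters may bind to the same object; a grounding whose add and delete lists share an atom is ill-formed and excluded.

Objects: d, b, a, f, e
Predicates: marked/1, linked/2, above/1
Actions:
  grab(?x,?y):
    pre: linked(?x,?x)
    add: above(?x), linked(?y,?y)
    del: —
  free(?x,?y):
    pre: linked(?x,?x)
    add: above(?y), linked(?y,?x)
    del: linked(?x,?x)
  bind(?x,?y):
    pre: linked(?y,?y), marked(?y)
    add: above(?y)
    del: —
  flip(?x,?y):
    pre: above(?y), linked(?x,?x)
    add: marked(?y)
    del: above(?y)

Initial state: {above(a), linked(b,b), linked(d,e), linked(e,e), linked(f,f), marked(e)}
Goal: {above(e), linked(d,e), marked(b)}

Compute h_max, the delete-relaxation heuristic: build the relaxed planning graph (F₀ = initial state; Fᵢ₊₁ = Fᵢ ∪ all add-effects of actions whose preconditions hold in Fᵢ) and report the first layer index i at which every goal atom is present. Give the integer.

F0 = init (6 atoms)
F1 = F0 ∪ {above(b), above(d), above(e), above(f), linked(a,a), linked(a,b), linked(a,e), linked(a,f), linked(b,e), linked(b,f), linked(d,b), linked(d,d), linked(d,f), linked(e,b), linked(e,f), linked(f,b), linked(f,e), marked(a)}  (24 atoms)
F2 = F1 ∪ {linked(a,d), linked(b,a), linked(b,d), linked(d,a), linked(e,a), linked(e,d), linked(f,a), linked(f,d), marked(b), marked(d), marked(f)}  (35 atoms)
goal ⊆ F2  ⇒  h_max = 2

2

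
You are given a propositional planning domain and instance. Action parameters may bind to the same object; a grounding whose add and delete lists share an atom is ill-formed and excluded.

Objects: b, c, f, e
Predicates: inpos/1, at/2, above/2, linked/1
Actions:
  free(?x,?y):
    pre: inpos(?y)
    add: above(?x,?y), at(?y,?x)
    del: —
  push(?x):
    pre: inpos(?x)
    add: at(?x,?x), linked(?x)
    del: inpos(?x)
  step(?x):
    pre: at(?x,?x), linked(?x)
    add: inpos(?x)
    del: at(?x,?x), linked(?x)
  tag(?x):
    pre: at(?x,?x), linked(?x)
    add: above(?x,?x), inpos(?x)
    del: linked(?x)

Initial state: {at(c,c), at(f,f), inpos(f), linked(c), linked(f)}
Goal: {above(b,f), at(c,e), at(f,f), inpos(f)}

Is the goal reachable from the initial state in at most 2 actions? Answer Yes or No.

1. free(b,f)  →  {above(b,f), at(c,c), at(f,b), at(f,f), inpos(f), linked(c), linked(f)}
2. step(c)  →  {above(b,f), at(f,b), at(f,f), inpos(c), inpos(f), linked(f)}
3. free(e,c)  →  {above(b,f), above(e,c), at(c,e), at(f,b), at(f,f), inpos(c), inpos(f), linked(f)}
optimal plan length = 3; 3 > 2

No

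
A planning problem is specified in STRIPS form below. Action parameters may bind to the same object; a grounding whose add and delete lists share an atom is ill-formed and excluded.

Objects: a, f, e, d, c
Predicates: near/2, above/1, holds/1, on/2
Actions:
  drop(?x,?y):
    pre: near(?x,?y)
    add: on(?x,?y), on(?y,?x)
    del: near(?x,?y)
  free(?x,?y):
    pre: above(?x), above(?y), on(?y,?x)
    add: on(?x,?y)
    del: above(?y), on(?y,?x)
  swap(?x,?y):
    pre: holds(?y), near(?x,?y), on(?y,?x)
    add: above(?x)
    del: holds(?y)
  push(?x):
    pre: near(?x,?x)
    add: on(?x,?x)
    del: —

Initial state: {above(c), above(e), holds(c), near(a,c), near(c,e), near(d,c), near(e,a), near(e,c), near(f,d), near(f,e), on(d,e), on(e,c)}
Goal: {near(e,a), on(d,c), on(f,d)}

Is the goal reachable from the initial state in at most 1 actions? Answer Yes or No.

1. drop(f,d)  →  {above(c), above(e), holds(c), near(a,c), near(c,e), near(d,c), near(e,a), near(e,c), near(f,e), on(d,e), on(d,f), on(e,c), on(f,d)}
2. drop(d,c)  →  {above(c), above(e), holds(c), near(a,c), near(c,e), near(e,a), near(e,c), near(f,e), on(c,d), on(d,c), on(d,e), on(d,f), on(e,c), on(f,d)}
optimal plan length = 2; 2 > 1

No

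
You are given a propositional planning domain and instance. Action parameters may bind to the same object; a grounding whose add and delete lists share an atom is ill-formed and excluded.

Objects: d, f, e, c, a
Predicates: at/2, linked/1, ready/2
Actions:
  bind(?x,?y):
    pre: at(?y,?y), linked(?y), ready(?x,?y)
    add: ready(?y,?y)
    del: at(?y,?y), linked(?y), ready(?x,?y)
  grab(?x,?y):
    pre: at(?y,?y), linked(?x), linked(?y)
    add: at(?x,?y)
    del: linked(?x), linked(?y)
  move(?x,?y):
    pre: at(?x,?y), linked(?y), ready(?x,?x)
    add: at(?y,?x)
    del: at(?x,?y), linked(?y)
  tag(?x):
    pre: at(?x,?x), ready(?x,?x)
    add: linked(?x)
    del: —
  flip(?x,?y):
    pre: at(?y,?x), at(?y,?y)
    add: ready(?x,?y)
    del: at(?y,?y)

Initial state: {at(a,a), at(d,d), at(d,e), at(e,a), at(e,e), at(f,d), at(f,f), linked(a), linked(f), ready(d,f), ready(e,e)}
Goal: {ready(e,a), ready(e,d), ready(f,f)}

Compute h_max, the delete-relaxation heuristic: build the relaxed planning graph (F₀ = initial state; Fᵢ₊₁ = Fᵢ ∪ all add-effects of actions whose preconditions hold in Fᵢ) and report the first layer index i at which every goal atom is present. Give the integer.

2

F0 = init (11 atoms)
F1 = F0 ∪ {at(a,e), at(a,f), at(f,a), linked(e), ready(a,a), ready(a,e), ready(d,d), ready(e,d), ready(f,f)}  (20 atoms)
F2 = F1 ∪ {at(e,d), at(e,f), at(f,e), linked(d), ready(a,f), ready(e,a), ready(f,a)}  (27 atoms)
goal ⊆ F2  ⇒  h_max = 2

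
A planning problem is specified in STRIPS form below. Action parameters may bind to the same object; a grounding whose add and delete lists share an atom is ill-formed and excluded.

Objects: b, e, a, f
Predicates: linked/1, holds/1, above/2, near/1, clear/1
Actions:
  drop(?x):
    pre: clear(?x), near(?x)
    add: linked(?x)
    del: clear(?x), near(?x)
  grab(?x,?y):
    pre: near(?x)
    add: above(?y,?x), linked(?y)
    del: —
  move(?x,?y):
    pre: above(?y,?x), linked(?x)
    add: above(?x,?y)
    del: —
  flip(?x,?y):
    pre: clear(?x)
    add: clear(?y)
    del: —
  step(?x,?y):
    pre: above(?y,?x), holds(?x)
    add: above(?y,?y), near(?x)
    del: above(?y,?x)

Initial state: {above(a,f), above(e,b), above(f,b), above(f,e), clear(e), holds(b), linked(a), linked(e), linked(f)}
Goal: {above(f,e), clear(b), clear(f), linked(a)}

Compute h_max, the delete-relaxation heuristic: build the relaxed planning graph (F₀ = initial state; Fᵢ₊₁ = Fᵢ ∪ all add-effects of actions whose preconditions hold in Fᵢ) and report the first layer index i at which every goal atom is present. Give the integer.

1

F0 = init (9 atoms)
F1 = F0 ∪ {above(e,e), above(e,f), above(f,a), above(f,f), clear(a), clear(b), clear(f), near(b)}  (17 atoms)
goal ⊆ F1  ⇒  h_max = 1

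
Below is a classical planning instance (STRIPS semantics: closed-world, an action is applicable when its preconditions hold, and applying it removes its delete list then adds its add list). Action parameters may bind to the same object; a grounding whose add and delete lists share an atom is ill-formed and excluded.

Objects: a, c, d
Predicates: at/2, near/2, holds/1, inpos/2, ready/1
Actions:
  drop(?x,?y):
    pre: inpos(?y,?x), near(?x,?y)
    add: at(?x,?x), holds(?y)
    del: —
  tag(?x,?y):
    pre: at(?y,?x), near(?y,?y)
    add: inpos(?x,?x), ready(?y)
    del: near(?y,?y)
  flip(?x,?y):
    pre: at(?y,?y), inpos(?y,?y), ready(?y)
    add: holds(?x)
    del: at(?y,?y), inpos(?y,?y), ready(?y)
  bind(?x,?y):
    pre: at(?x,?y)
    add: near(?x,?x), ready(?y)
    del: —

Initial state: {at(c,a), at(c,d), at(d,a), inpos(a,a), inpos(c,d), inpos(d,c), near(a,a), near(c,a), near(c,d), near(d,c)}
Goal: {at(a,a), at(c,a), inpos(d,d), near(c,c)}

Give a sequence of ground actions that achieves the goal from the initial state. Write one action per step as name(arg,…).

drop(a,a); bind(c,a); tag(d,c); bind(c,a)

1. drop(a,a)  →  {at(a,a), at(c,a), at(c,d), at(d,a), holds(a), inpos(a,a), inpos(c,d), inpos(d,c), near(a,a), near(c,a), near(c,d), near(d,c)}
2. bind(c,a)  →  {at(a,a), at(c,a), at(c,d), at(d,a), holds(a), inpos(a,a), inpos(c,d), inpos(d,c), near(a,a), near(c,a), near(c,c), near(c,d), near(d,c), ready(a)}
3. tag(d,c)  →  {at(a,a), at(c,a), at(c,d), at(d,a), holds(a), inpos(a,a), inpos(c,d), inpos(d,c), inpos(d,d), near(a,a), near(c,a), near(c,d), near(d,c), ready(a), ready(c)}
4. bind(c,a)  →  {at(a,a), at(c,a), at(c,d), at(d,a), holds(a), inpos(a,a), inpos(c,d), inpos(d,c), inpos(d,d), near(a,a), near(c,a), near(c,c), near(c,d), near(d,c), ready(a), ready(c)}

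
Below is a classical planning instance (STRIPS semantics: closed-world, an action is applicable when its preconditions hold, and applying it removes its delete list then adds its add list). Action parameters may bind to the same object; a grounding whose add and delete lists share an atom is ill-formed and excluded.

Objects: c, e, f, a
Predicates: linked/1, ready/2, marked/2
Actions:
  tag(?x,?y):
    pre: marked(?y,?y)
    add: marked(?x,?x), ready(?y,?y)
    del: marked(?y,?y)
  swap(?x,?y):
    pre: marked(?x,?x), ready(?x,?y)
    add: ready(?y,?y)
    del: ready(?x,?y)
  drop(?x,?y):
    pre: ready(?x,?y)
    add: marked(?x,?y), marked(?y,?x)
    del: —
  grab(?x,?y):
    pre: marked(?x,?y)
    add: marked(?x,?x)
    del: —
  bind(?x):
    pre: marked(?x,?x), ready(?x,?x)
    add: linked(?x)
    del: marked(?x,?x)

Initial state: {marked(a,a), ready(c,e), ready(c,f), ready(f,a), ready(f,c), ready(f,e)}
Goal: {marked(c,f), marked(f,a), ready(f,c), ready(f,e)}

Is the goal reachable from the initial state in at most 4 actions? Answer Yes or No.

1. drop(c,f)  →  {marked(a,a), marked(c,f), marked(f,c), ready(c,e), ready(c,f), ready(f,a), ready(f,c), ready(f,e)}
2. drop(f,a)  →  {marked(a,a), marked(a,f), marked(c,f), marked(f,a), marked(f,c), ready(c,e), ready(c,f), ready(f,a), ready(f,c), ready(f,e)}
optimal plan length = 2; 2 ≤ 4

Yes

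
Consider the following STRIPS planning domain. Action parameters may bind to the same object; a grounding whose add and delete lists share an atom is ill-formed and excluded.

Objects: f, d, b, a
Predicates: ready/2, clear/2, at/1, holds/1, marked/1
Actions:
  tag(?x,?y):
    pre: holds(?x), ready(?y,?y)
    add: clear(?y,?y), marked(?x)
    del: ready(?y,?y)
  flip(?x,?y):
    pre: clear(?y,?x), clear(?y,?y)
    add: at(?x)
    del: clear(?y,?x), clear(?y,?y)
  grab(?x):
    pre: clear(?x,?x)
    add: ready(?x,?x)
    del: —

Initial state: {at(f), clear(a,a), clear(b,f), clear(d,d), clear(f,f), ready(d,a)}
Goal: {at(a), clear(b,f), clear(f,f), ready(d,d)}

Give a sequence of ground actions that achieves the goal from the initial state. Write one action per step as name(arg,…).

1. flip(a,a)  →  {at(a), at(f), clear(b,f), clear(d,d), clear(f,f), ready(d,a)}
2. grab(d)  →  {at(a), at(f), clear(b,f), clear(d,d), clear(f,f), ready(d,a), ready(d,d)}

flip(a,a); grab(d)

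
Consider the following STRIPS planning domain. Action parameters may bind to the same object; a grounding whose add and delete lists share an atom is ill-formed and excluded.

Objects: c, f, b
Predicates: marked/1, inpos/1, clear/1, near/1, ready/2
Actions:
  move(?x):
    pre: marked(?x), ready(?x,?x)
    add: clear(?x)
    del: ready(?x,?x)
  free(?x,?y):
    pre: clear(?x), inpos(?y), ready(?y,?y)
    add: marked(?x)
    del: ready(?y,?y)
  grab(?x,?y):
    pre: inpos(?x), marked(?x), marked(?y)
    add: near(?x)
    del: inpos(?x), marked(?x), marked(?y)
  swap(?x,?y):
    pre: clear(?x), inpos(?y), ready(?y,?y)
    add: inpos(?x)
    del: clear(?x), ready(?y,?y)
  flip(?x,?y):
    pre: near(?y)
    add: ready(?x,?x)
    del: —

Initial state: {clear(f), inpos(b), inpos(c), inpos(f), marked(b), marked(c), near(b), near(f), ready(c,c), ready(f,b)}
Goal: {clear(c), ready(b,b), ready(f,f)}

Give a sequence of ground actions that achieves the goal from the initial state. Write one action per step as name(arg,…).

1. move(c)  →  {clear(c), clear(f), inpos(b), inpos(c), inpos(f), marked(b), marked(c), near(b), near(f), ready(f,b)}
2. flip(f,f)  →  {clear(c), clear(f), inpos(b), inpos(c), inpos(f), marked(b), marked(c), near(b), near(f), ready(f,b), ready(f,f)}
3. flip(b,f)  →  {clear(c), clear(f), inpos(b), inpos(c), inpos(f), marked(b), marked(c), near(b), near(f), ready(b,b), ready(f,b), ready(f,f)}

move(c); flip(f,f); flip(b,f)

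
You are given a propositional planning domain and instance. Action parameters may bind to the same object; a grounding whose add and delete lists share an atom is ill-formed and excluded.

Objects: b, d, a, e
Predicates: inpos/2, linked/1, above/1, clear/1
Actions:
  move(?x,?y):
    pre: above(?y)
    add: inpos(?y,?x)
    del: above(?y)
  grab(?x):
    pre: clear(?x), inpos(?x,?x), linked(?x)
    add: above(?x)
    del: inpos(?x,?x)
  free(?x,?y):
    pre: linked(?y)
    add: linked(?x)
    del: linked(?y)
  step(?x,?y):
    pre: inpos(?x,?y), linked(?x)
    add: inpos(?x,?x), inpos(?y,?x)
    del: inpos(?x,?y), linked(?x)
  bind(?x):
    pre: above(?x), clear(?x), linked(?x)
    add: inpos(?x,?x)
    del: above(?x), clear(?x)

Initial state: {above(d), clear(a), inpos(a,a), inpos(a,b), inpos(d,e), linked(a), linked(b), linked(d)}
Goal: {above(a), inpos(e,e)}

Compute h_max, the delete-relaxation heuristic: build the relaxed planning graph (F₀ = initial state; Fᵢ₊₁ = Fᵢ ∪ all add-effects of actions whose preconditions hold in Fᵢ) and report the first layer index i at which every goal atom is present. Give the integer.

F0 = init (8 atoms)
F1 = F0 ∪ {above(a), inpos(b,a), inpos(d,a), inpos(d,b), inpos(d,d), inpos(e,d), linked(e)}  (15 atoms)
F2 = F1 ∪ {inpos(a,d), inpos(a,e), inpos(b,b), inpos(b,d), inpos(e,e)}  (20 atoms)
goal ⊆ F2  ⇒  h_max = 2

2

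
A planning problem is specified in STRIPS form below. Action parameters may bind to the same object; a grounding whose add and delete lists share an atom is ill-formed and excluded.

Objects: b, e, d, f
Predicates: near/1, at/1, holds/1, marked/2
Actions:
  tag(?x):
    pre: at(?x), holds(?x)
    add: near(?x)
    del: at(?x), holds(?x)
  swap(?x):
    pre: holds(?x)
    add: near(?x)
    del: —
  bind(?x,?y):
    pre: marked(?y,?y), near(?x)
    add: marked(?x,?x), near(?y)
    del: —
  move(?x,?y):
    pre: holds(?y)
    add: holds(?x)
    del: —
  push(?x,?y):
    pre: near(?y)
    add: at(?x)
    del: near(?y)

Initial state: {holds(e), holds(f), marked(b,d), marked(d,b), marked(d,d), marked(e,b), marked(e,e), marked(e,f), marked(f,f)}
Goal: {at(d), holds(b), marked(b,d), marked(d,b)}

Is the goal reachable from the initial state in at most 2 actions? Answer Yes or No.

No

1. swap(e)  →  {holds(e), holds(f), marked(b,d), marked(d,b), marked(d,d), marked(e,b), marked(e,e), marked(e,f), marked(f,f), near(e)}
2. move(b,e)  →  {holds(b), holds(e), holds(f), marked(b,d), marked(d,b), marked(d,d), marked(e,b), marked(e,e), marked(e,f), marked(f,f), near(e)}
3. push(d,e)  →  {at(d), holds(b), holds(e), holds(f), marked(b,d), marked(d,b), marked(d,d), marked(e,b), marked(e,e), marked(e,f), marked(f,f)}
optimal plan length = 3; 3 > 2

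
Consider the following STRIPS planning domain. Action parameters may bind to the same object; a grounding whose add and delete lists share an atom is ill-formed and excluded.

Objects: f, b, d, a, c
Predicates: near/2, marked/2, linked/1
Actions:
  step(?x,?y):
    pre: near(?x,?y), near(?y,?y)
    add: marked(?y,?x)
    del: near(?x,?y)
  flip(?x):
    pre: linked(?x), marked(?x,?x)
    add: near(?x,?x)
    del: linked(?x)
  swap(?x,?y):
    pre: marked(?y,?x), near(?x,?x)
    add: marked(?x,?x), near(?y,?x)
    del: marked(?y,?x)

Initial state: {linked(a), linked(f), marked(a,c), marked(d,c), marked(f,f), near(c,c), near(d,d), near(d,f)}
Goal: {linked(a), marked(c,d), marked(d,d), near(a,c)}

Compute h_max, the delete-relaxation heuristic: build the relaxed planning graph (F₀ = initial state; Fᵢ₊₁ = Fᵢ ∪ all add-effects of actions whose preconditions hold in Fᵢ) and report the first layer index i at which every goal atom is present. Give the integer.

F0 = init (8 atoms)
F1 = F0 ∪ {marked(c,c), marked(d,d), near(a,c), near(d,c), near(f,f)}  (13 atoms)
F2 = F1 ∪ {marked(c,a), marked(c,d), marked(f,d)}  (16 atoms)
goal ⊆ F2  ⇒  h_max = 2

2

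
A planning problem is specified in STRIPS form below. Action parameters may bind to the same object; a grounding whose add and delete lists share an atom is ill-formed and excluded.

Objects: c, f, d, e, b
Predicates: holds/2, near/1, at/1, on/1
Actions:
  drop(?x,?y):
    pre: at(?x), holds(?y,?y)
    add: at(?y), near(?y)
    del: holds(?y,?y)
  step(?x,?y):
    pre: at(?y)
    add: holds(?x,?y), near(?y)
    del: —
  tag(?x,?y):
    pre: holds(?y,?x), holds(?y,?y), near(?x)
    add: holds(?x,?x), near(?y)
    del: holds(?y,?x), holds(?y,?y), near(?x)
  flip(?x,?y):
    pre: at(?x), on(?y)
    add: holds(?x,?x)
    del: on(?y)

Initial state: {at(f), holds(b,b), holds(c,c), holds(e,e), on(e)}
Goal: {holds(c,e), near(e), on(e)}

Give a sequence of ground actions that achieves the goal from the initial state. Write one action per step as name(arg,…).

drop(f,e); step(c,e)

1. drop(f,e)  →  {at(e), at(f), holds(b,b), holds(c,c), near(e), on(e)}
2. step(c,e)  →  {at(e), at(f), holds(b,b), holds(c,c), holds(c,e), near(e), on(e)}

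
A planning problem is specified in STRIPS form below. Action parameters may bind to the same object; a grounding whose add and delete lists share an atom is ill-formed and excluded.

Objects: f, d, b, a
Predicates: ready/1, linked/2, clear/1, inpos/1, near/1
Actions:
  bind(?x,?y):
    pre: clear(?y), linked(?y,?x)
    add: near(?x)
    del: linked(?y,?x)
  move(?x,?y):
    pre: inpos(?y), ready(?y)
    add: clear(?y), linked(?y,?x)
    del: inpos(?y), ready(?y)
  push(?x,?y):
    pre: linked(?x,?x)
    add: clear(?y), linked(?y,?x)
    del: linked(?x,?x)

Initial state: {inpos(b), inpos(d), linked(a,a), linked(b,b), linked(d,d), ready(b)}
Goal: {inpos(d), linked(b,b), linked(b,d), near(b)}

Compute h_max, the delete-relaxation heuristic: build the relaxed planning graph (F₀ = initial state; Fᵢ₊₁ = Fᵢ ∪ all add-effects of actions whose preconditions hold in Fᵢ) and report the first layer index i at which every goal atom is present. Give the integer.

2

F0 = init (6 atoms)
F1 = F0 ∪ {clear(a), clear(b), clear(d), clear(f), linked(a,b), linked(a,d), linked(b,a), linked(b,d), linked(b,f), linked(d,a), linked(d,b), linked(f,a), linked(f,b), linked(f,d)}  (20 atoms)
F2 = F1 ∪ {near(a), near(b), near(d), near(f)}  (24 atoms)
goal ⊆ F2  ⇒  h_max = 2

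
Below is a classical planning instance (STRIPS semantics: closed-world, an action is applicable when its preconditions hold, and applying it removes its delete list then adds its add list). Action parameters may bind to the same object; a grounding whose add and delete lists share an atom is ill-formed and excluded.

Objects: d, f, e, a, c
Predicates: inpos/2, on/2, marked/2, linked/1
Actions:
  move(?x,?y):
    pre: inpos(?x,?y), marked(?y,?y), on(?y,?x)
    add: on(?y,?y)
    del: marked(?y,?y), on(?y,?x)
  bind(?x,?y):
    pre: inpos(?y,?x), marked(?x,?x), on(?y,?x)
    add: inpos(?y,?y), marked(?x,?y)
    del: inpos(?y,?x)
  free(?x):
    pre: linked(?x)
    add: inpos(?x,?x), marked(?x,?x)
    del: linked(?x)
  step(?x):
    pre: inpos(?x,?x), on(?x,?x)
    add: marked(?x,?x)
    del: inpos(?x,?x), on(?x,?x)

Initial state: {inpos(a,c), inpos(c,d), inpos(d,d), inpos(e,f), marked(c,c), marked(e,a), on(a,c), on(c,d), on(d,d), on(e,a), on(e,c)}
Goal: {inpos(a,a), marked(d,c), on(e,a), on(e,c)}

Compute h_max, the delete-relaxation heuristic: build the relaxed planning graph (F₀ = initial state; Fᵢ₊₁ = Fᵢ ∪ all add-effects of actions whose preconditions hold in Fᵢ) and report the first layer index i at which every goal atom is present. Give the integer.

F0 = init (11 atoms)
F1 = F0 ∪ {inpos(a,a), marked(c,a), marked(d,d)}  (14 atoms)
F2 = F1 ∪ {inpos(c,c), marked(d,c)}  (16 atoms)
goal ⊆ F2  ⇒  h_max = 2

2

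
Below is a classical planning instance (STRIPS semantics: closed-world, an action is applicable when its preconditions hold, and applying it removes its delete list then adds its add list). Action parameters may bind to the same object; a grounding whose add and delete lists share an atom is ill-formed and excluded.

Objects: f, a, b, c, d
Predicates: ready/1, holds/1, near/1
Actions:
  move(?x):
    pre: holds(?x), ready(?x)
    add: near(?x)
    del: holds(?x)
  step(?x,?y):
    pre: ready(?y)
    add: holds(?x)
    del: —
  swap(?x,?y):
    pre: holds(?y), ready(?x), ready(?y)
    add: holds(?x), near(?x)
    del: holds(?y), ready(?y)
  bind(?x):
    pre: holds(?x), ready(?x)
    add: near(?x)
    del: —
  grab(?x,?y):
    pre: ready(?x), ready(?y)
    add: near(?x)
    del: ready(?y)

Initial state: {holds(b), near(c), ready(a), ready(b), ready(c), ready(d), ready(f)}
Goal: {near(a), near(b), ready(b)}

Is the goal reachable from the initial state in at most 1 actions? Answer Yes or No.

No

1. move(b)  →  {near(b), near(c), ready(a), ready(b), ready(c), ready(d), ready(f)}
2. grab(a,f)  →  {near(a), near(b), near(c), ready(a), ready(b), ready(c), ready(d)}
optimal plan length = 2; 2 > 1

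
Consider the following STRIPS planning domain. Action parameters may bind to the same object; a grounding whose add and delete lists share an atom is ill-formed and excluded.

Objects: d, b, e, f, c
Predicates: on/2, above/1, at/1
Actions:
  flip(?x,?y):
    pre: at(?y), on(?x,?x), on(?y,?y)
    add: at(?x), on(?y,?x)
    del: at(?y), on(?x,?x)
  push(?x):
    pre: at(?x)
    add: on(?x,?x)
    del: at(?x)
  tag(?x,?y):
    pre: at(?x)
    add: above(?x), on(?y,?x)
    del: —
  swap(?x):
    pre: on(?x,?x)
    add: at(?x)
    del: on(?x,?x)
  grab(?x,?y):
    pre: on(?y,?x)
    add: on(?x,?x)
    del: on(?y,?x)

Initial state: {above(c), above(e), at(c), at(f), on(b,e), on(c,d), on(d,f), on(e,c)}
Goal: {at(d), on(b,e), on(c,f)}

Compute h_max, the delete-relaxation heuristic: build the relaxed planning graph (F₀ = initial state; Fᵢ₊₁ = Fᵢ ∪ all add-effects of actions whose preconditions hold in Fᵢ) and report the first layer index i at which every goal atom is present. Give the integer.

2

F0 = init (8 atoms)
F1 = F0 ∪ {above(f), on(b,c), on(b,f), on(c,c), on(c,f), on(d,c), on(d,d), on(e,e), on(e,f), on(f,c), on(f,f)}  (19 atoms)
F2 = F1 ∪ {at(d), at(e), on(c,e), on(f,d), on(f,e)}  (24 atoms)
goal ⊆ F2  ⇒  h_max = 2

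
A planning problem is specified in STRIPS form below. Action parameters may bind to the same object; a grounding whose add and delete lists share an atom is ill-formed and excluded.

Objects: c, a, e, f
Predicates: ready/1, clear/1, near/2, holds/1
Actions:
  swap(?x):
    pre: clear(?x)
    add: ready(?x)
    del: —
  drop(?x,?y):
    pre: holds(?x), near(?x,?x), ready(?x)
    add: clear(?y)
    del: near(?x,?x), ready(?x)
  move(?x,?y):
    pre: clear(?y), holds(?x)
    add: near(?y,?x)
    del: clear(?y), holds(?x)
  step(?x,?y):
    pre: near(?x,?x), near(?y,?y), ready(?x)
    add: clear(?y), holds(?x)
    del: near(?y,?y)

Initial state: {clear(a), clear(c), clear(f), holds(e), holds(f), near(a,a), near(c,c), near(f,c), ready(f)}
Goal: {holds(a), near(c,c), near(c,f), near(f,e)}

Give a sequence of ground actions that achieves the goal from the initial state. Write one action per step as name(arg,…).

swap(a); move(e,f); move(f,c); step(a,a)

1. swap(a)  →  {clear(a), clear(c), clear(f), holds(e), holds(f), near(a,a), near(c,c), near(f,c), ready(a), ready(f)}
2. move(e,f)  →  {clear(a), clear(c), holds(f), near(a,a), near(c,c), near(f,c), near(f,e), ready(a), ready(f)}
3. move(f,c)  →  {clear(a), near(a,a), near(c,c), near(c,f), near(f,c), near(f,e), ready(a), ready(f)}
4. step(a,a)  →  {clear(a), holds(a), near(c,c), near(c,f), near(f,c), near(f,e), ready(a), ready(f)}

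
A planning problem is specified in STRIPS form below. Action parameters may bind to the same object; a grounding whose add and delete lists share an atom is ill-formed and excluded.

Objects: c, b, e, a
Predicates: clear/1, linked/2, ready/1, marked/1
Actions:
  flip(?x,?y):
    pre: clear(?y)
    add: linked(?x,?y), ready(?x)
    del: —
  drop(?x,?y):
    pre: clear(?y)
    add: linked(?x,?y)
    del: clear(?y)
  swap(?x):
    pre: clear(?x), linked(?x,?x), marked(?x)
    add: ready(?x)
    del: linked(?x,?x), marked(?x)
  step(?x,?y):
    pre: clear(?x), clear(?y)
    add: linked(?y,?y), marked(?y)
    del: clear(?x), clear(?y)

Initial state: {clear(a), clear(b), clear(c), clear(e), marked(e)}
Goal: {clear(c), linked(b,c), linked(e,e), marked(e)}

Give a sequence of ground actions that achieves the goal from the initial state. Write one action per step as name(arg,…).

1. flip(b,c)  →  {clear(a), clear(b), clear(c), clear(e), linked(b,c), marked(e), ready(b)}
2. flip(e,e)  →  {clear(a), clear(b), clear(c), clear(e), linked(b,c), linked(e,e), marked(e), ready(b), ready(e)}

flip(b,c); flip(e,e)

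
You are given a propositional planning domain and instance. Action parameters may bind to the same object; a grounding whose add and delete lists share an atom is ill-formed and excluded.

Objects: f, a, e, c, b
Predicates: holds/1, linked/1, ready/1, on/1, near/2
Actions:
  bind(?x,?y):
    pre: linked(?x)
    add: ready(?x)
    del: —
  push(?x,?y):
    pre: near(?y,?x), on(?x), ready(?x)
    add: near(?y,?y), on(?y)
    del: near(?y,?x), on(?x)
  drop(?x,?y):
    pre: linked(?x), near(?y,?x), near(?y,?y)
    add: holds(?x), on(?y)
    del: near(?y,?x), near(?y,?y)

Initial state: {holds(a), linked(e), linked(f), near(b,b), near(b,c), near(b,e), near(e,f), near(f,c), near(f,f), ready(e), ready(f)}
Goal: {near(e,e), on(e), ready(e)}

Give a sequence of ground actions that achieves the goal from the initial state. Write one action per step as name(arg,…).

drop(f,f); push(f,e)

1. drop(f,f)  →  {holds(a), holds(f), linked(e), linked(f), near(b,b), near(b,c), near(b,e), near(e,f), near(f,c), on(f), ready(e), ready(f)}
2. push(f,e)  →  {holds(a), holds(f), linked(e), linked(f), near(b,b), near(b,c), near(b,e), near(e,e), near(f,c), on(e), ready(e), ready(f)}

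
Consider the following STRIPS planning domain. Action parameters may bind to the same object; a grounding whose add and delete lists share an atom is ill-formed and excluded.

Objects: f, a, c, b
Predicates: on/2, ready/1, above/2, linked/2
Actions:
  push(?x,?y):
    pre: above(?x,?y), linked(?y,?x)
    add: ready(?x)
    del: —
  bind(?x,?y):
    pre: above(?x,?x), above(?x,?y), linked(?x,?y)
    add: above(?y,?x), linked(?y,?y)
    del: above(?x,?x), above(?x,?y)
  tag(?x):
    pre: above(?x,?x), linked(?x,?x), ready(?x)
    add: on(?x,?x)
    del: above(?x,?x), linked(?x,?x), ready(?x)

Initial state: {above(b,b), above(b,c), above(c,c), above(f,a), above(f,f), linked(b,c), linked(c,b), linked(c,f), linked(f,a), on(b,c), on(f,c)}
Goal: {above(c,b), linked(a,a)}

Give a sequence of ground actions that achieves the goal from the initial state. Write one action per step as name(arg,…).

bind(f,a); bind(b,c)

1. bind(f,a)  →  {above(a,f), above(b,b), above(b,c), above(c,c), linked(a,a), linked(b,c), linked(c,b), linked(c,f), linked(f,a), on(b,c), on(f,c)}
2. bind(b,c)  →  {above(a,f), above(c,b), above(c,c), linked(a,a), linked(b,c), linked(c,b), linked(c,c), linked(c,f), linked(f,a), on(b,c), on(f,c)}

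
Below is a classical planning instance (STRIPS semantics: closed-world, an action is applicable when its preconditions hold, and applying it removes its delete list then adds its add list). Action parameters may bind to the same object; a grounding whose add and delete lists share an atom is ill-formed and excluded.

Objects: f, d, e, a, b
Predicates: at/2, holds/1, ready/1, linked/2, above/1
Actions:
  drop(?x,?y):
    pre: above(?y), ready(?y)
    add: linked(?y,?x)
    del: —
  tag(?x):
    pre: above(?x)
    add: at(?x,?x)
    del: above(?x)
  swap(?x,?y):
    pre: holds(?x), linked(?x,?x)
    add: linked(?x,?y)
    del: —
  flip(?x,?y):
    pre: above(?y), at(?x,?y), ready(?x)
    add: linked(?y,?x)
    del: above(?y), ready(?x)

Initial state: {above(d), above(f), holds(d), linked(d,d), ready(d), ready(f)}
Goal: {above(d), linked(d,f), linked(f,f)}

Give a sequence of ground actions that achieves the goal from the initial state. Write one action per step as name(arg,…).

drop(f,f); drop(f,d)

1. drop(f,f)  →  {above(d), above(f), holds(d), linked(d,d), linked(f,f), ready(d), ready(f)}
2. drop(f,d)  →  {above(d), above(f), holds(d), linked(d,d), linked(d,f), linked(f,f), ready(d), ready(f)}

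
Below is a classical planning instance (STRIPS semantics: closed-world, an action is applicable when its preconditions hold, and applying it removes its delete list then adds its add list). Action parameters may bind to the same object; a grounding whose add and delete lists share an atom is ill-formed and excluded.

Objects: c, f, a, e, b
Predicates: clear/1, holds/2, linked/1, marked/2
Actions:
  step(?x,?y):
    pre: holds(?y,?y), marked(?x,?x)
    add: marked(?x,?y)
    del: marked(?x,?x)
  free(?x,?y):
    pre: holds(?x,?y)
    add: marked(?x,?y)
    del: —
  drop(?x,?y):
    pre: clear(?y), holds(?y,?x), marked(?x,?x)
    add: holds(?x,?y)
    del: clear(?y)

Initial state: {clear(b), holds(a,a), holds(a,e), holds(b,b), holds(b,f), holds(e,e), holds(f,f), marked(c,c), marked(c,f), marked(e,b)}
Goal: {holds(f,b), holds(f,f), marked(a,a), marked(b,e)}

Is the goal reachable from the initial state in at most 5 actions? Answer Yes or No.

Yes

1. free(f,f)  →  {clear(b), holds(a,a), holds(a,e), holds(b,b), holds(b,f), holds(e,e), holds(f,f), marked(c,c), marked(c,f), marked(e,b), marked(f,f)}
2. free(a,a)  →  {clear(b), holds(a,a), holds(a,e), holds(b,b), holds(b,f), holds(e,e), holds(f,f), marked(a,a), marked(c,c), marked(c,f), marked(e,b), marked(f,f)}
3. free(b,b)  →  {clear(b), holds(a,a), holds(a,e), holds(b,b), holds(b,f), holds(e,e), holds(f,f), marked(a,a), marked(b,b), marked(c,c), marked(c,f), marked(e,b), marked(f,f)}
4. step(b,e)  →  {clear(b), holds(a,a), holds(a,e), holds(b,b), holds(b,f), holds(e,e), holds(f,f), marked(a,a), marked(b,e), marked(c,c), marked(c,f), marked(e,b), marked(f,f)}
5. drop(f,b)  →  {holds(a,a), holds(a,e), holds(b,b), holds(b,f), holds(e,e), holds(f,b), holds(f,f), marked(a,a), marked(b,e), marked(c,c), marked(c,f), marked(e,b), marked(f,f)}
optimal plan length = 5; 5 ≤ 5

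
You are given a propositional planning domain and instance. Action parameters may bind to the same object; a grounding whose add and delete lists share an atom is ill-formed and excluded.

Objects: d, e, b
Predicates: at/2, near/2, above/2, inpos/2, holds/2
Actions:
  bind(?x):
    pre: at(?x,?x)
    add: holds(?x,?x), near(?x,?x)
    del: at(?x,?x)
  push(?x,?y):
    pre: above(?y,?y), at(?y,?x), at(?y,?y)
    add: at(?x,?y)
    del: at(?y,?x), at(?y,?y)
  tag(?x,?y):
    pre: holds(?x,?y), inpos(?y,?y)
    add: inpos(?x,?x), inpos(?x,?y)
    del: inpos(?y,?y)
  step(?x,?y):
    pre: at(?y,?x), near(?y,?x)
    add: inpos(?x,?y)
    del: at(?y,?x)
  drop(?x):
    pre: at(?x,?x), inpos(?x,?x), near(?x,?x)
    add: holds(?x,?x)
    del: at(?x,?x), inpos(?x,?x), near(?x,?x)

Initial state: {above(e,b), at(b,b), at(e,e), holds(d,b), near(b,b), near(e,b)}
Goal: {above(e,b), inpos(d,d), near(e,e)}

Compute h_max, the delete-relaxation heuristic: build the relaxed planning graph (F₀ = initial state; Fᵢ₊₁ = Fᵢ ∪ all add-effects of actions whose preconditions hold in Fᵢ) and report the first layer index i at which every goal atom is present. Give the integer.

2

F0 = init (6 atoms)
F1 = F0 ∪ {holds(b,b), holds(e,e), inpos(b,b), near(e,e)}  (10 atoms)
F2 = F1 ∪ {inpos(d,b), inpos(d,d), inpos(e,e)}  (13 atoms)
goal ⊆ F2  ⇒  h_max = 2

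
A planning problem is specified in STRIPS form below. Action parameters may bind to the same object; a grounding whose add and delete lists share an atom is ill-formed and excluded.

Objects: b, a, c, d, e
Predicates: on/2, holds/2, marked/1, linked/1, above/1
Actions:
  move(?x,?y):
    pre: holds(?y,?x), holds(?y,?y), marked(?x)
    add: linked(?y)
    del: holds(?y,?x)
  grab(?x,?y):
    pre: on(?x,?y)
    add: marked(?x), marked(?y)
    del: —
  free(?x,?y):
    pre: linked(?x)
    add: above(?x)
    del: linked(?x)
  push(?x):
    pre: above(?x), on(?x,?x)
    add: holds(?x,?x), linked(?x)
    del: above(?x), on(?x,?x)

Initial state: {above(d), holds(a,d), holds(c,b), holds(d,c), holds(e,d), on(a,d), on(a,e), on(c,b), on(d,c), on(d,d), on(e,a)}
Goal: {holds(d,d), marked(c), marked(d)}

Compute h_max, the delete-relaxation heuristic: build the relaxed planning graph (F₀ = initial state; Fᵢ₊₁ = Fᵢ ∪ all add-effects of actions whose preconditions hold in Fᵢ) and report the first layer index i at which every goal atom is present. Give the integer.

1

F0 = init (11 atoms)
F1 = F0 ∪ {holds(d,d), linked(d), marked(a), marked(b), marked(c), marked(d), marked(e)}  (18 atoms)
goal ⊆ F1  ⇒  h_max = 1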